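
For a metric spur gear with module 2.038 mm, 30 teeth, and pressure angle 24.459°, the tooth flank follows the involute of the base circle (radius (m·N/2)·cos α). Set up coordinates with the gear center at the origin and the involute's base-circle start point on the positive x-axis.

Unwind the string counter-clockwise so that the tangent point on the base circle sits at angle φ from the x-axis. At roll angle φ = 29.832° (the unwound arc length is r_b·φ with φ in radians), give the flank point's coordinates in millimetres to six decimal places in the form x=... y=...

pitch radius r_p = m·N/2 = 2.038·30/2 = 30.570000
base radius r_b = r_p·cos α = 30.570000·cos 24.459° = 27.826581
roll angle φ = 29.832° = 0.52066662 rad
x = r_b·(cos φ + φ·sin φ) = 27.826581·(0.86748776 + 0.52066662·0.49745854) = 31.346582
y = r_b·(sin φ − φ·cos φ) = 27.826581·(0.49745854 − 0.52066662·0.86748776) = 1.274085

x=31.346582 y=1.274085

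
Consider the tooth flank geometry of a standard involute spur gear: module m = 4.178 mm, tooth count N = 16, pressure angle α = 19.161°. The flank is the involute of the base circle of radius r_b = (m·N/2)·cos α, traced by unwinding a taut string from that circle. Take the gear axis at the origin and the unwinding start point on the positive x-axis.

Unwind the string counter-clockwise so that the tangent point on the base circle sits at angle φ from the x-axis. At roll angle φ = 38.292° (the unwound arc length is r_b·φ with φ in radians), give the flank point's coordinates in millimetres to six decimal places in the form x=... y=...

x=37.855241 y=3.003433

pitch radius r_p = m·N/2 = 4.178·16/2 = 33.424000
base radius r_b = r_p·cos α = 33.424000·cos 19.161° = 31.572311
roll angle φ = 38.292° = 0.66832148 rad
x = r_b·(cos φ + φ·sin φ) = 31.572311·(0.78486290 + 0.66832148·0.61966945) = 37.855241
y = r_b·(sin φ − φ·cos φ) = 31.572311·(0.61966945 − 0.66832148·0.78486290) = 3.003433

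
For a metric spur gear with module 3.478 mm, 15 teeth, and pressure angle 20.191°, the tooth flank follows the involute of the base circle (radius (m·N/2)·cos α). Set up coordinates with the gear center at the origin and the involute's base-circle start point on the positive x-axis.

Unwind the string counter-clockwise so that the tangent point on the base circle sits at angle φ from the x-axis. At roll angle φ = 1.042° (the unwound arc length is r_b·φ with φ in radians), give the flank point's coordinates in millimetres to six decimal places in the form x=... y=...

pitch radius r_p = m·N/2 = 3.478·15/2 = 26.085000
base radius r_b = r_p·cos α = 26.085000·cos 20.191° = 24.482005
roll angle φ = 1.042° = 0.01818633 rad
x = r_b·(cos φ + φ·sin φ) = 24.482005·(0.99983463 + 0.01818633·0.01818533) = 24.486053
y = r_b·(sin φ − φ·cos φ) = 24.482005·(0.01818533 − 0.01818633·0.99983463) = 0.000049

x=24.486053 y=0.000049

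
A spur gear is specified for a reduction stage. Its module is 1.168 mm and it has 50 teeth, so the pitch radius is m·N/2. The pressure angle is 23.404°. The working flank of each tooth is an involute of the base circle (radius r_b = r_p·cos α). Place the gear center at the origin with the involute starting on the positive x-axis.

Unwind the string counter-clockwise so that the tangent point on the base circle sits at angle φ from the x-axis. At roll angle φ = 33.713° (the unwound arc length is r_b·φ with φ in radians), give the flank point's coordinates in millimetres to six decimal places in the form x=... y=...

pitch radius r_p = m·N/2 = 1.168·50/2 = 29.200000
base radius r_b = r_p·cos α = 29.200000·cos 23.404° = 26.797625
roll angle φ = 33.713° = 0.58840285 rad
x = r_b·(cos φ + φ·sin φ) = 26.797625·(0.83182821 + 0.58840285·0.55503318) = 31.042672
y = r_b·(sin φ − φ·cos φ) = 26.797625·(0.55503318 − 0.58840285·0.83182821) = 1.757471

x=31.042672 y=1.757471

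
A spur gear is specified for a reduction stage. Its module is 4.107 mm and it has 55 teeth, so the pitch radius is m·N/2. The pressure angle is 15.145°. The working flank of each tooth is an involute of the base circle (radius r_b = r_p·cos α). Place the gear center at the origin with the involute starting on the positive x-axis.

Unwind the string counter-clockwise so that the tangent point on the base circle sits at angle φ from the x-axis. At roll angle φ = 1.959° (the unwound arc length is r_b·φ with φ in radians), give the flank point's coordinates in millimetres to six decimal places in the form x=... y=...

pitch radius r_p = m·N/2 = 4.107·55/2 = 112.942500
base radius r_b = r_p·cos α = 112.942500·cos 15.145° = 109.019751
roll angle φ = 1.959° = 0.03419100 rad
x = r_b·(cos φ + φ·sin φ) = 109.019751·(0.99941554 + 0.03419100·0.03418434) = 109.083456
y = r_b·(sin φ − φ·cos φ) = 109.019751·(0.03418434 − 0.03419100·0.99941554) = 0.001452

x=109.083456 y=0.001452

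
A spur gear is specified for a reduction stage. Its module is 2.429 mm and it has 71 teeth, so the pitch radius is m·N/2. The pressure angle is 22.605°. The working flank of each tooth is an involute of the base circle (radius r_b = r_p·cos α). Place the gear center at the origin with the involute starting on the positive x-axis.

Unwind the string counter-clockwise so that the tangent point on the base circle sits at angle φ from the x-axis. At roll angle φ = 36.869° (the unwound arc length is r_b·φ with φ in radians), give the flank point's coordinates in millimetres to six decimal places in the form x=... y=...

x=94.418977 y=6.781799

pitch radius r_p = m·N/2 = 2.429·71/2 = 86.229500
base radius r_b = r_p·cos α = 86.229500·cos 22.605° = 79.605063
roll angle φ = 36.869° = 0.64348544 rad
x = r_b·(cos φ + φ·sin φ) = 79.605063·(0.80000940 + 0.64348544·0.59998747) = 94.418977
y = r_b·(sin φ − φ·cos φ) = 79.605063·(0.59998747 − 0.64348544·0.80000940) = 6.781799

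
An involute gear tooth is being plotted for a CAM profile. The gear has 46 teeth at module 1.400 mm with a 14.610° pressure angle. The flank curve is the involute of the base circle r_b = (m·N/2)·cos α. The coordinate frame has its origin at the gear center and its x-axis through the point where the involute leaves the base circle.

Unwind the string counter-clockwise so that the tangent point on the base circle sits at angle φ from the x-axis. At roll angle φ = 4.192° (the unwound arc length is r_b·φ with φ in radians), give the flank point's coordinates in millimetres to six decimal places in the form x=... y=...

pitch radius r_p = m·N/2 = 1.400·46/2 = 32.200000
base radius r_b = r_p·cos α = 32.200000·cos 14.610° = 31.158818
roll angle φ = 4.192° = 0.07316420 rad
x = r_b·(cos φ + φ·sin φ) = 31.158818·(0.99732469 + 0.07316420·0.07309895) = 31.242103
y = r_b·(sin φ − φ·cos φ) = 31.158818·(0.07309895 − 0.07316420·0.99732469) = 0.004066

x=31.242103 y=0.004066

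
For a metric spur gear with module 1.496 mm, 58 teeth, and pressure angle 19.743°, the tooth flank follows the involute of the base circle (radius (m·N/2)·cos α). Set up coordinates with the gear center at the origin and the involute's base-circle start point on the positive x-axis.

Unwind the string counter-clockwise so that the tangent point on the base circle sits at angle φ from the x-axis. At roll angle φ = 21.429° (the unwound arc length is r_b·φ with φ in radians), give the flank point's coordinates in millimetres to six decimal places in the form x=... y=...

pitch radius r_p = m·N/2 = 1.496·58/2 = 43.384000
base radius r_b = r_p·cos α = 43.384000·cos 19.743° = 40.833771
roll angle φ = 21.429° = 0.37400661 rad
x = r_b·(cos φ + φ·sin φ) = 40.833771·(0.93087102 + 0.37400661·0.36534799) = 43.590605
y = r_b·(sin φ − φ·cos φ) = 40.833771·(0.36534799 − 0.37400661·0.93087102) = 0.702181

x=43.590605 y=0.702181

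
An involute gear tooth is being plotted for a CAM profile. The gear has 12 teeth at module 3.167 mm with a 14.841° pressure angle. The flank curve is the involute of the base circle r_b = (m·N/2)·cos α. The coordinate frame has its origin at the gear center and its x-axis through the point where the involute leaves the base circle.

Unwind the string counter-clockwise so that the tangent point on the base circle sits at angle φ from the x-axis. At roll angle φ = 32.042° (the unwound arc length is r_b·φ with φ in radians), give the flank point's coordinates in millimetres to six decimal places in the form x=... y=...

x=21.019686 y=1.037744

pitch radius r_p = m·N/2 = 3.167·12/2 = 19.002000
base radius r_b = r_p·cos α = 19.002000·cos 14.841° = 18.368100
roll angle φ = 32.042° = 0.55923840 rad
x = r_b·(cos φ + φ·sin φ) = 18.368100·(0.84765942 + 0.55923840·0.53054077) = 21.019686
y = r_b·(sin φ − φ·cos φ) = 18.368100·(0.53054077 − 0.55923840·0.84765942) = 1.037744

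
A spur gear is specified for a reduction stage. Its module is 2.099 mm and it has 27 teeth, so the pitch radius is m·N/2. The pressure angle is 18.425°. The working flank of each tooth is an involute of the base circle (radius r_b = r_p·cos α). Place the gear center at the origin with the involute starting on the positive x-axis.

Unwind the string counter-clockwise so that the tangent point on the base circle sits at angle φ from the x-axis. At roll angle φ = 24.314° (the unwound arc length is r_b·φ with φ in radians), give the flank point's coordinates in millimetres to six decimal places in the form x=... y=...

x=29.196667 y=0.672561

pitch radius r_p = m·N/2 = 2.099·27/2 = 28.336500
base radius r_b = r_p·cos α = 28.336500·cos 18.425° = 26.883920
roll angle φ = 24.314° = 0.42435935 rad
x = r_b·(cos φ + φ·sin φ) = 26.883920·(0.91130270 + 0.42435935·0.41173704) = 29.196667
y = r_b·(sin φ − φ·cos φ) = 26.883920·(0.41173704 − 0.42435935·0.91130270) = 0.672561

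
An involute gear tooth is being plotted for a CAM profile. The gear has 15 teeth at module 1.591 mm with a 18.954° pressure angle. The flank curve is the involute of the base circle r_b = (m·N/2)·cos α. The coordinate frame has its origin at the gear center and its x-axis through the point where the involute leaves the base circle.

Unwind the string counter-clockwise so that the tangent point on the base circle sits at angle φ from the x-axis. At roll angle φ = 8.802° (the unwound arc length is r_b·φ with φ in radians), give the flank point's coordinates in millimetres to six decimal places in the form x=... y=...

pitch radius r_p = m·N/2 = 1.591·15/2 = 11.932500
base radius r_b = r_p·cos α = 11.932500·cos 18.954° = 11.285516
roll angle φ = 8.802° = 0.15362388 rad
x = r_b·(cos φ + φ·sin φ) = 11.285516·(0.98822304 + 0.15362388·0.15302033) = 11.417902
y = r_b·(sin φ − φ·cos φ) = 11.285516·(0.15302033 − 0.15362388·0.98822304) = 0.013607

x=11.417902 y=0.013607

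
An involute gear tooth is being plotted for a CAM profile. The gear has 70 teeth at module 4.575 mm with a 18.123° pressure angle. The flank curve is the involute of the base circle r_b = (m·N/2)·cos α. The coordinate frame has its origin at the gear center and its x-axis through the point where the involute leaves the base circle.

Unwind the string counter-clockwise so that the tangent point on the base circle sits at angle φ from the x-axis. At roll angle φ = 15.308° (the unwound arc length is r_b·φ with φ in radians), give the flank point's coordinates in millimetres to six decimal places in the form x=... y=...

x=157.516345 y=0.960560

pitch radius r_p = m·N/2 = 4.575·70/2 = 160.125000
base radius r_b = r_p·cos α = 160.125000·cos 18.123° = 152.181350
roll angle φ = 15.308° = 0.26717500 rad
x = r_b·(cos φ + φ·sin φ) = 152.181350·(0.96452057 + 0.26717500·0.26400773) = 157.516345
y = r_b·(sin φ − φ·cos φ) = 152.181350·(0.26400773 − 0.26717500·0.96452057) = 0.960560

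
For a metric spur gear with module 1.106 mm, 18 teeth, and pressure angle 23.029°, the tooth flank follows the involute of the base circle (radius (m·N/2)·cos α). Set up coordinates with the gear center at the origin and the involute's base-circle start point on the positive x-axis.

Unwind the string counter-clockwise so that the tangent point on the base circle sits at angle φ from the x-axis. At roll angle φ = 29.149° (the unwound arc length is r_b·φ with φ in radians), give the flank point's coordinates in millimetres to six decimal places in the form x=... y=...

pitch radius r_p = m·N/2 = 1.106·18/2 = 9.954000
base radius r_b = r_p·cos α = 9.954000·cos 23.029° = 9.160736
roll angle φ = 29.149° = 0.50874602 rad
x = r_b·(cos φ + φ·sin φ) = 9.160736·(0.87335598 + 0.50874602·0.48708246) = 10.270625
y = r_b·(sin φ − φ·cos φ) = 9.160736·(0.48708246 − 0.50874602·0.87335598) = 0.391769

x=10.270625 y=0.391769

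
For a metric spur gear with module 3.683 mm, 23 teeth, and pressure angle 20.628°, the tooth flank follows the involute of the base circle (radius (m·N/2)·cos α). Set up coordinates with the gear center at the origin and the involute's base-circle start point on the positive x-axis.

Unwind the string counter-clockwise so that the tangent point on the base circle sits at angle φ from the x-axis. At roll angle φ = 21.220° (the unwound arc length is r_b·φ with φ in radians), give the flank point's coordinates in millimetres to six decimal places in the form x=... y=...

x=42.265090 y=0.662066

pitch radius r_p = m·N/2 = 3.683·23/2 = 42.354500
base radius r_b = r_p·cos α = 42.354500·cos 20.628° = 39.639046
roll angle φ = 21.220° = 0.37035887 rad
x = r_b·(cos φ + φ·sin φ) = 39.639046·(0.93219751 + 0.37035887·0.36194999) = 42.265090
y = r_b·(sin φ − φ·cos φ) = 39.639046·(0.36194999 − 0.37035887·0.93219751) = 0.662066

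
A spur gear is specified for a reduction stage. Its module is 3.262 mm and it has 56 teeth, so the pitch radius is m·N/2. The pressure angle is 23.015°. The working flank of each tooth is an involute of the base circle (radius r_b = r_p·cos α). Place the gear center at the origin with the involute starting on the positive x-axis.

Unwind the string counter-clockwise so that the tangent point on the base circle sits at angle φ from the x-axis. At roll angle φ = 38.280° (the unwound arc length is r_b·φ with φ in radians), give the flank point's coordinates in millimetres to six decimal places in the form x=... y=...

pitch radius r_p = m·N/2 = 3.262·56/2 = 91.336000
base radius r_b = r_p·cos α = 91.336000·cos 23.015° = 84.065885
roll angle φ = 38.280° = 0.66811204 rad
x = r_b·(cos φ + φ·sin φ) = 84.065885·(0.78499267 + 0.66811204·0.61950506) = 100.785871
y = r_b·(sin φ − φ·cos φ) = 84.065885·(0.61950506 − 0.66811204·0.78499267) = 7.989790

x=100.785871 y=7.989790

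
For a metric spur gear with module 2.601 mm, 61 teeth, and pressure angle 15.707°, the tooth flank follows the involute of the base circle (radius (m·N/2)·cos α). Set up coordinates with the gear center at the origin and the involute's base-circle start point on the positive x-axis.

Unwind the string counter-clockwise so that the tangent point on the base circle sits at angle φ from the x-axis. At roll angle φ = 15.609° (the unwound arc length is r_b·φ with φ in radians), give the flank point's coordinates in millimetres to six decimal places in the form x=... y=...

pitch radius r_p = m·N/2 = 2.601·61/2 = 79.330500
base radius r_b = r_p·cos α = 79.330500·cos 15.707° = 76.368194
roll angle φ = 15.609° = 0.27242844 rad
x = r_b·(cos φ + φ·sin φ) = 76.368194·(0.96312031 + 0.27242844·0.26907111) = 79.149748
y = r_b·(sin φ − φ·cos φ) = 76.368194·(0.26907111 − 0.27242844·0.96312031) = 0.510884

x=79.149748 y=0.510884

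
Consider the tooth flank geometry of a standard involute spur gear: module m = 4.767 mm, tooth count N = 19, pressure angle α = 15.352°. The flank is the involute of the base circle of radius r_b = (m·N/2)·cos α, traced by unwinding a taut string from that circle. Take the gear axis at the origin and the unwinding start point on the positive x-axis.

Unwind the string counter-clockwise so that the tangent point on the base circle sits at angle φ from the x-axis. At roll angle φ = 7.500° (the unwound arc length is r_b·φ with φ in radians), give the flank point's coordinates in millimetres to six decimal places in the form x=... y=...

x=44.043107 y=0.032594

pitch radius r_p = m·N/2 = 4.767·19/2 = 45.286500
base radius r_b = r_p·cos α = 45.286500·cos 15.352° = 43.670566
roll angle φ = 7.500° = 0.13089969 rad
x = r_b·(cos φ + φ·sin φ) = 43.670566·(0.99144486 + 0.13089969·0.13052619) = 44.043107
y = r_b·(sin φ − φ·cos φ) = 43.670566·(0.13052619 − 0.13089969·0.99144486) = 0.032594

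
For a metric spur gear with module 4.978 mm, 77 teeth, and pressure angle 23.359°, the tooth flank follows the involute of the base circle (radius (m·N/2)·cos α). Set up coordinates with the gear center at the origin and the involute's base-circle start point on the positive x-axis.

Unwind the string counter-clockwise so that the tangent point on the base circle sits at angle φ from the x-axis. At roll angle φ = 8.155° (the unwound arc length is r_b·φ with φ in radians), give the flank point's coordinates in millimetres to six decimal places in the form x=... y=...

x=177.718003 y=0.168764

pitch radius r_p = m·N/2 = 4.978·77/2 = 191.653000
base radius r_b = r_p·cos α = 191.653000·cos 23.359° = 175.944849
roll angle φ = 8.155° = 0.14233160 rad
x = r_b·(cos φ + φ·sin φ) = 175.944849·(0.98988795 + 0.14233160·0.14185152) = 177.718003
y = r_b·(sin φ − φ·cos φ) = 175.944849·(0.14185152 − 0.14233160·0.98988795) = 0.168764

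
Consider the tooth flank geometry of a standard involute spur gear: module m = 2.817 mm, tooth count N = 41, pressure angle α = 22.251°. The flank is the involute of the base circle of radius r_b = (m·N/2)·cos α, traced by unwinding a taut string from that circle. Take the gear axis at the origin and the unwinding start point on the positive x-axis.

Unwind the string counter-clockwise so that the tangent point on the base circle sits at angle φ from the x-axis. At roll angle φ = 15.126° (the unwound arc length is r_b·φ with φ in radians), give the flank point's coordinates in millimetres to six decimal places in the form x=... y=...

pitch radius r_p = m·N/2 = 2.817·41/2 = 57.748500
base radius r_b = r_p·cos α = 57.748500·cos 22.251° = 53.448194
roll angle φ = 15.126° = 0.26399850 rad
x = r_b·(cos φ + φ·sin φ) = 53.448194·(0.96535432 + 0.26399850·0.26094260) = 55.278409
y = r_b·(sin φ − φ·cos φ) = 53.448194·(0.26094260 − 0.26399850·0.96535432) = 0.325526

x=55.278409 y=0.325526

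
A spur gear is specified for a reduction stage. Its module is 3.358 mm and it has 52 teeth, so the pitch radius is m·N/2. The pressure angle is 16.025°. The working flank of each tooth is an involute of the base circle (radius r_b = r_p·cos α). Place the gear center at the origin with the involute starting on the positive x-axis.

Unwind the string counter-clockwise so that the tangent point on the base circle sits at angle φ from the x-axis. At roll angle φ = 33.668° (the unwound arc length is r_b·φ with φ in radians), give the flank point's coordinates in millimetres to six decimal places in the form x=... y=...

x=97.176220 y=5.481929

pitch radius r_p = m·N/2 = 3.358·52/2 = 87.308000
base radius r_b = r_p·cos α = 87.308000·cos 16.025° = 83.915328
roll angle φ = 33.668° = 0.58761745 rad
x = r_b·(cos φ + φ·sin φ) = 83.915328·(0.83226388 + 0.58761745·0.55437969) = 97.176220
y = r_b·(sin φ − φ·cos φ) = 83.915328·(0.55437969 − 0.58761745·0.83226388) = 5.481929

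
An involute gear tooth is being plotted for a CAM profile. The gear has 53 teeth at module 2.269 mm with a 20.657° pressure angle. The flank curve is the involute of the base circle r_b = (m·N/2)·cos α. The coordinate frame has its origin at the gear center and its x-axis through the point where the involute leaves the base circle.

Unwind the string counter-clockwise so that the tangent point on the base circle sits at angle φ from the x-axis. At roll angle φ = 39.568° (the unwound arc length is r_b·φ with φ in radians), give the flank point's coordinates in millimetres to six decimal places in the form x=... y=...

x=68.121384 y=5.887202

pitch radius r_p = m·N/2 = 2.269·53/2 = 60.128500
base radius r_b = r_p·cos α = 60.128500·cos 20.657° = 56.262781
roll angle φ = 39.568° = 0.69059188 rad
x = r_b·(cos φ + φ·sin φ) = 56.262781·(0.77086913 + 0.69059188·0.63699355) = 68.121384
y = r_b·(sin φ − φ·cos φ) = 56.262781·(0.63699355 − 0.69059188·0.77086913) = 5.887202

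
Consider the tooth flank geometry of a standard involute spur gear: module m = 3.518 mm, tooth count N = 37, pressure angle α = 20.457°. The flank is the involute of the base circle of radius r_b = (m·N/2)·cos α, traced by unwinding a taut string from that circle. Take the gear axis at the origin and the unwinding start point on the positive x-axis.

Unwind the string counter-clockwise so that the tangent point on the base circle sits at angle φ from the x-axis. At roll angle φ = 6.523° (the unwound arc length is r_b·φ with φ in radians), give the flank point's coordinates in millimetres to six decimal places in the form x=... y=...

pitch radius r_p = m·N/2 = 3.518·37/2 = 65.083000
base radius r_b = r_p·cos α = 65.083000·cos 20.457° = 60.978525
roll angle φ = 6.523° = 0.11384783 rad
x = r_b·(cos φ + φ·sin φ) = 60.978525·(0.99352633 + 0.11384783·0.11360205) = 61.372426
y = r_b·(sin φ − φ·cos φ) = 60.978525·(0.11360205 − 0.11384783·0.99352633) = 0.029955

x=61.372426 y=0.029955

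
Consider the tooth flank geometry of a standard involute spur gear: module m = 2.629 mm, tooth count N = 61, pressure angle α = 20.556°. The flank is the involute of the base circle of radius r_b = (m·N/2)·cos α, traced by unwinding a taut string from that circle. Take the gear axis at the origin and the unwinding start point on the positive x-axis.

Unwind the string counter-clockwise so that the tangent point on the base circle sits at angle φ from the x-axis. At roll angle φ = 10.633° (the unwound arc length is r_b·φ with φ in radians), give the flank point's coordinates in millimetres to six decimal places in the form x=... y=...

pitch radius r_p = m·N/2 = 2.629·61/2 = 80.184500
base radius r_b = r_p·cos α = 80.184500·cos 20.556° = 75.079109
roll angle φ = 10.633° = 0.18558086 rad
x = r_b·(cos φ + φ·sin φ) = 75.079109·(0.98282924 + 0.18558086·0.18451745) = 76.360871
y = r_b·(sin φ − φ·cos φ) = 75.079109·(0.18451745 − 0.18558086·0.98282924) = 0.159405

x=76.360871 y=0.159405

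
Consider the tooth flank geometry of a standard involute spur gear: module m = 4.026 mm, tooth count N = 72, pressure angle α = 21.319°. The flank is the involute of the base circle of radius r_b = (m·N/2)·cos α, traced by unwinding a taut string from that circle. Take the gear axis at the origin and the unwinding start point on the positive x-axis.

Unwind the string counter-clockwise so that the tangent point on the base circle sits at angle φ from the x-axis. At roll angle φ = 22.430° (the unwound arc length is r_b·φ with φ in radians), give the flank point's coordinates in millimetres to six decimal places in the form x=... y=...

pitch radius r_p = m·N/2 = 4.026·72/2 = 144.936000
base radius r_b = r_p·cos α = 144.936000·cos 21.319° = 135.018134
roll angle φ = 22.430° = 0.39147735 rad
x = r_b·(cos φ + φ·sin φ) = 135.018134·(0.92434638 + 0.39147735·0.38155442) = 144.971170
y = r_b·(sin φ − φ·cos φ) = 135.018134·(0.38155442 − 0.39147735·0.92434638) = 2.659012

x=144.971170 y=2.659012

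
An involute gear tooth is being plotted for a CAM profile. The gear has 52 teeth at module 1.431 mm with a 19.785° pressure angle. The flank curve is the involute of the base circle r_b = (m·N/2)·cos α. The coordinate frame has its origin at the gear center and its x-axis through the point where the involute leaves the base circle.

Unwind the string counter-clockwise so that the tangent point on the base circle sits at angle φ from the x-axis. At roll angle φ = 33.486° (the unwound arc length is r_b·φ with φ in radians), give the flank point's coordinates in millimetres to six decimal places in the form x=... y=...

x=40.487892 y=2.251033

pitch radius r_p = m·N/2 = 1.431·52/2 = 37.206000
base radius r_b = r_p·cos α = 37.206000·cos 19.785° = 35.009708
roll angle φ = 33.486° = 0.58444095 rad
x = r_b·(cos φ + φ·sin φ) = 35.009708·(0.83402066 + 0.58444095·0.55173321) = 40.487892
y = r_b·(sin φ − φ·cos φ) = 35.009708·(0.55173321 − 0.58444095·0.83402066) = 2.251033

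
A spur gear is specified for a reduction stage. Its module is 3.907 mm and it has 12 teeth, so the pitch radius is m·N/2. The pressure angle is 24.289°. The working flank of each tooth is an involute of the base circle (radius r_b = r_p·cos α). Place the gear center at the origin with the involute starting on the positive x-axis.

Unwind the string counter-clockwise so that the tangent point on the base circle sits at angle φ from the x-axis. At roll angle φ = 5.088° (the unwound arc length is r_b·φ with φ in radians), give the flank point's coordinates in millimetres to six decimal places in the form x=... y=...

x=21.451050 y=0.004984

pitch radius r_p = m·N/2 = 3.907·12/2 = 23.442000
base radius r_b = r_p·cos α = 23.442000·cos 24.289° = 21.366967
roll angle φ = 5.088° = 0.08880235 rad
x = r_b·(cos φ + φ·sin φ) = 21.366967·(0.99605966 + 0.08880235·0.08868568) = 21.451050
y = r_b·(sin φ − φ·cos φ) = 21.366967·(0.08868568 − 0.08880235·0.99605966) = 0.004984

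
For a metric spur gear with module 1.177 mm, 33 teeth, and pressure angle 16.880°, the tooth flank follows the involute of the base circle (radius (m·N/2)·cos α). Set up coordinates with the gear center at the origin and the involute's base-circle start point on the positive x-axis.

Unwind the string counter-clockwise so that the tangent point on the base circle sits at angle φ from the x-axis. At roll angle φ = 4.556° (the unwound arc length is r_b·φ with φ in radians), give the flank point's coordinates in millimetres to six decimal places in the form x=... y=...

pitch radius r_p = m·N/2 = 1.177·33/2 = 19.420500
base radius r_b = r_p·cos α = 19.420500·cos 16.880° = 18.583768
roll angle φ = 4.556° = 0.07951720 rad
x = r_b·(cos φ + φ·sin φ) = 18.583768·(0.99684017 + 0.07951720·0.07943343) = 18.642427
y = r_b·(sin φ − φ·cos φ) = 18.583768·(0.07943343 − 0.07951720·0.99684017) = 0.003113

x=18.642427 y=0.003113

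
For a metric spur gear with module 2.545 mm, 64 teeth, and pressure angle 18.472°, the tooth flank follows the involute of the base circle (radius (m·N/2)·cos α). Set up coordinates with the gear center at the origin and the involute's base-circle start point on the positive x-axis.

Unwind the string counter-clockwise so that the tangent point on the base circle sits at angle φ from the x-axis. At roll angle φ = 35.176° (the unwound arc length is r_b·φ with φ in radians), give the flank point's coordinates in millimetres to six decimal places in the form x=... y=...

pitch radius r_p = m·N/2 = 2.545·64/2 = 81.440000
base radius r_b = r_p·cos α = 81.440000·cos 18.472° = 77.244098
roll angle φ = 35.176° = 0.61393702 rad
x = r_b·(cos φ + φ·sin φ) = 77.244098·(0.81738628 + 0.61393702·0.57608998) = 90.458187
y = r_b·(sin φ − φ·cos φ) = 77.244098·(0.57608998 − 0.61393702·0.81738628) = 5.736632

x=90.458187 y=5.736632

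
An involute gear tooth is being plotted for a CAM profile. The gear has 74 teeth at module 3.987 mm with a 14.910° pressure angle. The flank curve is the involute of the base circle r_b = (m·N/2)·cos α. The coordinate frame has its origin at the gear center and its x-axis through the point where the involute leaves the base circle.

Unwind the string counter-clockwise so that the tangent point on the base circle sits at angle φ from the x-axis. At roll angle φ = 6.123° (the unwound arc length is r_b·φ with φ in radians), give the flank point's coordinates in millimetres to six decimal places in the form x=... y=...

pitch radius r_p = m·N/2 = 3.987·74/2 = 147.519000
base radius r_b = r_p·cos α = 147.519000·cos 14.910° = 142.552210
roll angle φ = 6.123° = 0.10686651 rad
x = r_b·(cos φ + φ·sin φ) = 142.552210·(0.99429521 + 0.10686651·0.10666322) = 143.363893
y = r_b·(sin φ − φ·cos φ) = 142.552210·(0.10666322 − 0.10686651·0.99429521) = 0.057927

x=143.363893 y=0.057927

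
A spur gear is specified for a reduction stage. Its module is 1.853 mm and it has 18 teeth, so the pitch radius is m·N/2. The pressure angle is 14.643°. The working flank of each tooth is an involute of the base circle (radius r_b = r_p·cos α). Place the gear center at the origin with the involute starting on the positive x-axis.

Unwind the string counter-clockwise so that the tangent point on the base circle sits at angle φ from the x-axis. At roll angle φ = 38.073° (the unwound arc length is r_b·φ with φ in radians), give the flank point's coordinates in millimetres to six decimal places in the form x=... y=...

x=19.313971 y=1.509526

pitch radius r_p = m·N/2 = 1.853·18/2 = 16.677000
base radius r_b = r_p·cos α = 16.677000·cos 14.643° = 16.135326
roll angle φ = 38.073° = 0.66449921 rad
x = r_b·(cos φ + φ·sin φ) = 16.135326·(0.78722571 + 0.66449921·0.61666497) = 19.313971
y = r_b·(sin φ − φ·cos φ) = 16.135326·(0.61666497 − 0.66449921·0.78722571) = 1.509526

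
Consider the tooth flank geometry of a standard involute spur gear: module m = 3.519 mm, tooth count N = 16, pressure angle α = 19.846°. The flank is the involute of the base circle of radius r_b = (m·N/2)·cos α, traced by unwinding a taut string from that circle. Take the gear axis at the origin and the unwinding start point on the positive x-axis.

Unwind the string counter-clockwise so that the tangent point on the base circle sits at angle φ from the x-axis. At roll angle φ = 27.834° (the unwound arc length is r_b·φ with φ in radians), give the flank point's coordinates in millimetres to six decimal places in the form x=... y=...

x=29.422663 y=0.988261

pitch radius r_p = m·N/2 = 3.519·16/2 = 28.152000
base radius r_b = r_p·cos α = 28.152000·cos 19.846° = 26.480011
roll angle φ = 27.834° = 0.48579494 rad
x = r_b·(cos φ + φ·sin φ) = 26.480011·(0.88430406 + 0.48579494·0.46691148) = 29.422663
y = r_b·(sin φ − φ·cos φ) = 26.480011·(0.46691148 − 0.48579494·0.88430406) = 0.988261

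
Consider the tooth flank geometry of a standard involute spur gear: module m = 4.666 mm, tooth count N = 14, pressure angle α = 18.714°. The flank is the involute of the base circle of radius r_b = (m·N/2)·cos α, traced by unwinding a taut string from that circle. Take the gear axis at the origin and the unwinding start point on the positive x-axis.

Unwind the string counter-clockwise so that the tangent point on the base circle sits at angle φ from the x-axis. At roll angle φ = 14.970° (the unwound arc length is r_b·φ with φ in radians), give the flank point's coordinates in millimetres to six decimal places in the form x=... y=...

pitch radius r_p = m·N/2 = 4.666·14/2 = 32.662000
base radius r_b = r_p·cos α = 32.662000·cos 18.714° = 30.935222
roll angle φ = 14.970° = 0.26127579 rad
x = r_b·(cos φ + φ·sin φ) = 30.935222·(0.96606121 + 0.26127579·0.25831325) = 31.973167
y = r_b·(sin φ − φ·cos φ) = 30.935222·(0.25831325 − 0.26127579·0.96606121) = 0.182668

x=31.973167 y=0.182668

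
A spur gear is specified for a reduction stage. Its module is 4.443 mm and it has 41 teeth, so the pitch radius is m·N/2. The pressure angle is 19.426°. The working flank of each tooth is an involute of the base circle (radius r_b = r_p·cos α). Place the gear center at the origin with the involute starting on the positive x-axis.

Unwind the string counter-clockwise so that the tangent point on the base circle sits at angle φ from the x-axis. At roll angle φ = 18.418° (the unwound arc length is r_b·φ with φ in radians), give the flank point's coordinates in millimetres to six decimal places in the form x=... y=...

x=90.220379 y=0.941280

pitch radius r_p = m·N/2 = 4.443·41/2 = 91.081500
base radius r_b = r_p·cos α = 91.081500·cos 19.426° = 85.896397
roll angle φ = 18.418° = 0.32145474 rad
x = r_b·(cos φ + φ·sin φ) = 85.896397·(0.94877680 + 0.32145474·0.31594712) = 90.220379
y = r_b·(sin φ − φ·cos φ) = 85.896397·(0.31594712 − 0.32145474·0.94877680) = 0.941280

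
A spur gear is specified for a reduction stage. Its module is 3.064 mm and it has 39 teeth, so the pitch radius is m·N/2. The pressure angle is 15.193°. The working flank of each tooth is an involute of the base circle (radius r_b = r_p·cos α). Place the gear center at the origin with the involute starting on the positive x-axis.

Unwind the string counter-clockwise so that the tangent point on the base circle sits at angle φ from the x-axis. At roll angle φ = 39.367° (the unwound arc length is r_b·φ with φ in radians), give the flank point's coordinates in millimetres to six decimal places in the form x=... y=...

x=69.705191 y=5.944807

pitch radius r_p = m·N/2 = 3.064·39/2 = 59.748000
base radius r_b = r_p·cos α = 59.748000·cos 15.193° = 57.659719
roll angle φ = 39.367° = 0.68708377 rad
x = r_b·(cos φ + φ·sin φ) = 57.659719·(0.77309902 + 0.68708377·0.63428535) = 69.705191
y = r_b·(sin φ − φ·cos φ) = 57.659719·(0.63428535 − 0.68708377·0.77309902) = 5.944807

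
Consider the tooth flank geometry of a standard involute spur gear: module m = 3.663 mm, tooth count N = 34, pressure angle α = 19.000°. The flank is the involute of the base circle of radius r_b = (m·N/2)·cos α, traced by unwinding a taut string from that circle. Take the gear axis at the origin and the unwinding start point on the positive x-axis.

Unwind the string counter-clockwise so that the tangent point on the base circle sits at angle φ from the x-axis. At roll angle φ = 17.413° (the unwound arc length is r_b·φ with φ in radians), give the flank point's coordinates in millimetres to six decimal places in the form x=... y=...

x=61.535038 y=0.545847

pitch radius r_p = m·N/2 = 3.663·34/2 = 62.271000
base radius r_b = r_p·cos α = 62.271000·cos 19.000° = 58.878387
roll angle φ = 17.413° = 0.30391418 rad
x = r_b·(cos φ + φ·sin φ) = 58.878387·(0.95417245 + 0.30391418·0.29925729) = 61.535038
y = r_b·(sin φ − φ·cos φ) = 58.878387·(0.29925729 − 0.30391418·0.95417245) = 0.545847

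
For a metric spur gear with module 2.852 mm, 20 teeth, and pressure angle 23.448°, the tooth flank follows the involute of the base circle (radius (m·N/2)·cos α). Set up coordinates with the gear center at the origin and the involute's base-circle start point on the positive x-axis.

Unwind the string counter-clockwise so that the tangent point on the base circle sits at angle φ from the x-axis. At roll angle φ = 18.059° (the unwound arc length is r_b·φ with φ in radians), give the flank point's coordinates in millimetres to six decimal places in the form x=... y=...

x=27.432426 y=0.270389

pitch radius r_p = m·N/2 = 2.852·20/2 = 28.520000
base radius r_b = r_p·cos α = 28.520000·cos 23.448° = 26.164864
roll angle φ = 18.059° = 0.31518901 rad
x = r_b·(cos φ + φ·sin φ) = 26.164864·(0.95073780 + 0.31518901·0.30999618) = 27.432426
y = r_b·(sin φ − φ·cos φ) = 26.164864·(0.30999618 − 0.31518901·0.95073780) = 0.270389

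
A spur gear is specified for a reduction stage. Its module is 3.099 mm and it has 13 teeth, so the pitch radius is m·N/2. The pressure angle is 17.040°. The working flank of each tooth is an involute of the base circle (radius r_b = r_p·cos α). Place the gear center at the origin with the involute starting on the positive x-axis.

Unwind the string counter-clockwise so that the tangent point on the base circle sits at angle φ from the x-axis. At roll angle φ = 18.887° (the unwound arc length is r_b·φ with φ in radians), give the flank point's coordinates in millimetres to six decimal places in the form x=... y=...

pitch radius r_p = m·N/2 = 3.099·13/2 = 20.143500
base radius r_b = r_p·cos α = 20.143500·cos 17.040° = 19.259209
roll angle φ = 18.887° = 0.32964034 rad
x = r_b·(cos φ + φ·sin φ) = 19.259209·(0.94615883 + 0.32964034·0.32370275) = 20.277333
y = r_b·(sin φ − φ·cos φ) = 19.259209·(0.32370275 − 0.32964034·0.94615883) = 0.227463

x=20.277333 y=0.227463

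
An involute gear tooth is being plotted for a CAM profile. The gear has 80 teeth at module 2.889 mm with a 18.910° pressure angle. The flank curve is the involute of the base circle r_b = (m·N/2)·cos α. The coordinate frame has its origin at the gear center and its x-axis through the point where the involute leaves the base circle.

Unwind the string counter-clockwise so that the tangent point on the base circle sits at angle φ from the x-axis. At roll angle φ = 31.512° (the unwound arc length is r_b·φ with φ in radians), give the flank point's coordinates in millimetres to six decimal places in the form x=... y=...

x=124.627988 y=5.881072

pitch radius r_p = m·N/2 = 2.889·80/2 = 115.560000
base radius r_b = r_p·cos α = 115.560000·cos 18.910° = 109.323089
roll angle φ = 31.512° = 0.54998815 rad
x = r_b·(cos φ + φ·sin φ) = 109.323089·(0.85253071 + 0.54998815·0.52267713) = 124.627988
y = r_b·(sin φ − φ·cos φ) = 109.323089·(0.52267713 − 0.54998815·0.85253071) = 5.881072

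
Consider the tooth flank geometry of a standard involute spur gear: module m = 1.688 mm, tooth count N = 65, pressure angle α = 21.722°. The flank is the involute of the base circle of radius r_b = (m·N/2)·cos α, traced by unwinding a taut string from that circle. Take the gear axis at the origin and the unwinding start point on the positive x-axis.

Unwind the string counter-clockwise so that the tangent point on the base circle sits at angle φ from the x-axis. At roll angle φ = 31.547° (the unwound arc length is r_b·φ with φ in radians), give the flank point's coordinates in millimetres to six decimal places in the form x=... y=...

x=58.113886 y=2.750607

pitch radius r_p = m·N/2 = 1.688·65/2 = 54.860000
base radius r_b = r_p·cos α = 54.860000·cos 21.722° = 50.964421
roll angle φ = 31.547° = 0.55059902 rad
x = r_b·(cos φ + φ·sin φ) = 50.964421·(0.85221127 + 0.55059902·0.52319781) = 58.113886
y = r_b·(sin φ − φ·cos φ) = 50.964421·(0.52319781 − 0.55059902·0.85221127) = 2.750607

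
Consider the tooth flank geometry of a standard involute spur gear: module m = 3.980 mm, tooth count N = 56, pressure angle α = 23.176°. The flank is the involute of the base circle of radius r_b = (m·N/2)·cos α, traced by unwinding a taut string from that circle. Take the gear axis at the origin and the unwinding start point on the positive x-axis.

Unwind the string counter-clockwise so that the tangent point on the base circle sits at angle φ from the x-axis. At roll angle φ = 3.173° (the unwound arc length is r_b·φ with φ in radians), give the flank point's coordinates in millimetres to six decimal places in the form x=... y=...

pitch radius r_p = m·N/2 = 3.980·56/2 = 111.440000
base radius r_b = r_p·cos α = 111.440000·cos 23.176° = 102.446822
roll angle φ = 3.173° = 0.05537930 rad
x = r_b·(cos φ + φ·sin φ) = 102.446822·(0.99846696 + 0.05537930·0.05535099) = 102.603797
y = r_b·(sin φ − φ·cos φ) = 102.446822·(0.05535099 − 0.05537930·0.99846696) = 0.005798

x=102.603797 y=0.005798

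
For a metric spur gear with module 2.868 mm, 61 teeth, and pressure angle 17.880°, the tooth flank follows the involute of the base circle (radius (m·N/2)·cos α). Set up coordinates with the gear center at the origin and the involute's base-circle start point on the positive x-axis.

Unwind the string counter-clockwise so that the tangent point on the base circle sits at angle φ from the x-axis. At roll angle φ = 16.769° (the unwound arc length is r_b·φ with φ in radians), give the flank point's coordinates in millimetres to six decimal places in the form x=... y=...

x=86.738645 y=0.689743

pitch radius r_p = m·N/2 = 2.868·61/2 = 87.474000
base radius r_b = r_p·cos α = 87.474000·cos 17.880° = 83.249149
roll angle φ = 16.769° = 0.29267426 rad
x = r_b·(cos φ + φ·sin φ) = 83.249149·(0.95747574 + 0.29267426·0.28851379) = 86.738645
y = r_b·(sin φ − φ·cos φ) = 83.249149·(0.28851379 − 0.29267426·0.95747574) = 0.689743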